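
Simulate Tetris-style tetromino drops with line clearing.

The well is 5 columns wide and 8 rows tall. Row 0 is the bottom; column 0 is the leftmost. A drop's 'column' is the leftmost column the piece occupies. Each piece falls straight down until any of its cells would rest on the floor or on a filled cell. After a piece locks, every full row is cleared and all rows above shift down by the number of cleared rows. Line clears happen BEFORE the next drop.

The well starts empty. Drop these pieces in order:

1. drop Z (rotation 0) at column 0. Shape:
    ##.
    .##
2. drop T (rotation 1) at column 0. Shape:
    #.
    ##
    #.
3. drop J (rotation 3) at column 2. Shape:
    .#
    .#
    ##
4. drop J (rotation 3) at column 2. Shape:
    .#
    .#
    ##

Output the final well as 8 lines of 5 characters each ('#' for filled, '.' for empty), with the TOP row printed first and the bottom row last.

Answer: .....
...#.
...#.
#.##.
##.#.
#..#.
####.
.##..

Derivation:
Drop 1: Z rot0 at col 0 lands with bottom-row=0; cleared 0 line(s) (total 0); column heights now [2 2 1 0 0], max=2
Drop 2: T rot1 at col 0 lands with bottom-row=2; cleared 0 line(s) (total 0); column heights now [5 4 1 0 0], max=5
Drop 3: J rot3 at col 2 lands with bottom-row=1; cleared 0 line(s) (total 0); column heights now [5 4 2 4 0], max=5
Drop 4: J rot3 at col 2 lands with bottom-row=4; cleared 0 line(s) (total 0); column heights now [5 4 5 7 0], max=7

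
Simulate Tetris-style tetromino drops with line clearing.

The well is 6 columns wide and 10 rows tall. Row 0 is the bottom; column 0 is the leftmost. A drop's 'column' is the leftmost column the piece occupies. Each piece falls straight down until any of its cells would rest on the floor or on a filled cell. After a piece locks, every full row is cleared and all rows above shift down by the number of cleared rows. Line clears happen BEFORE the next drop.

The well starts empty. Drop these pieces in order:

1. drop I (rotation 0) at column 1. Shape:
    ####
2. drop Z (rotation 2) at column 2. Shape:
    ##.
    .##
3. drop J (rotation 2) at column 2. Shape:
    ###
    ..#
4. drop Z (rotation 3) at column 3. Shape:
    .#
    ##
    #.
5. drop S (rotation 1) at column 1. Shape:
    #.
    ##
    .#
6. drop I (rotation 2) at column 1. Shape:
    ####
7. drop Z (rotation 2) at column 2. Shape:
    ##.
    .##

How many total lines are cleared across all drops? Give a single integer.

Drop 1: I rot0 at col 1 lands with bottom-row=0; cleared 0 line(s) (total 0); column heights now [0 1 1 1 1 0], max=1
Drop 2: Z rot2 at col 2 lands with bottom-row=1; cleared 0 line(s) (total 0); column heights now [0 1 3 3 2 0], max=3
Drop 3: J rot2 at col 2 lands with bottom-row=2; cleared 0 line(s) (total 0); column heights now [0 1 4 4 4 0], max=4
Drop 4: Z rot3 at col 3 lands with bottom-row=4; cleared 0 line(s) (total 0); column heights now [0 1 4 6 7 0], max=7
Drop 5: S rot1 at col 1 lands with bottom-row=4; cleared 0 line(s) (total 0); column heights now [0 7 6 6 7 0], max=7
Drop 6: I rot2 at col 1 lands with bottom-row=7; cleared 0 line(s) (total 0); column heights now [0 8 8 8 8 0], max=8
Drop 7: Z rot2 at col 2 lands with bottom-row=8; cleared 0 line(s) (total 0); column heights now [0 8 10 10 9 0], max=10

Answer: 0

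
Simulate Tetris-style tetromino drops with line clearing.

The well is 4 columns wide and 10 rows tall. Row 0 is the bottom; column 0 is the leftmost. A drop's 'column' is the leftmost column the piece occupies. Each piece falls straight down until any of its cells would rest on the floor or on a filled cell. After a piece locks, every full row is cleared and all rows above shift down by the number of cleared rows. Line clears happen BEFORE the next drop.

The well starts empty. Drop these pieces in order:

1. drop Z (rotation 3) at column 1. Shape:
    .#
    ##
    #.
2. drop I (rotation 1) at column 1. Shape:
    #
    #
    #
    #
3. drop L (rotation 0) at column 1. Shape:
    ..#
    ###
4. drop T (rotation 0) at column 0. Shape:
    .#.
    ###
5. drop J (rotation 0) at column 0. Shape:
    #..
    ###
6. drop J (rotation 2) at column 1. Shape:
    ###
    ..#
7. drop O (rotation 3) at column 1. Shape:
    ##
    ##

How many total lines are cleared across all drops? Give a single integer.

Drop 1: Z rot3 at col 1 lands with bottom-row=0; cleared 0 line(s) (total 0); column heights now [0 2 3 0], max=3
Drop 2: I rot1 at col 1 lands with bottom-row=2; cleared 0 line(s) (total 0); column heights now [0 6 3 0], max=6
Drop 3: L rot0 at col 1 lands with bottom-row=6; cleared 0 line(s) (total 0); column heights now [0 7 7 8], max=8
Drop 4: T rot0 at col 0 lands with bottom-row=7; cleared 1 line(s) (total 1); column heights now [0 8 7 7], max=8
Drop 5: J rot0 at col 0 lands with bottom-row=8; cleared 0 line(s) (total 1); column heights now [10 9 9 7], max=10
Drop 6: J rot2 at col 1 lands with bottom-row=8; cleared 2 line(s) (total 3); column heights now [0 8 7 7], max=8
Drop 7: O rot3 at col 1 lands with bottom-row=8; cleared 0 line(s) (total 3); column heights now [0 10 10 7], max=10

Answer: 3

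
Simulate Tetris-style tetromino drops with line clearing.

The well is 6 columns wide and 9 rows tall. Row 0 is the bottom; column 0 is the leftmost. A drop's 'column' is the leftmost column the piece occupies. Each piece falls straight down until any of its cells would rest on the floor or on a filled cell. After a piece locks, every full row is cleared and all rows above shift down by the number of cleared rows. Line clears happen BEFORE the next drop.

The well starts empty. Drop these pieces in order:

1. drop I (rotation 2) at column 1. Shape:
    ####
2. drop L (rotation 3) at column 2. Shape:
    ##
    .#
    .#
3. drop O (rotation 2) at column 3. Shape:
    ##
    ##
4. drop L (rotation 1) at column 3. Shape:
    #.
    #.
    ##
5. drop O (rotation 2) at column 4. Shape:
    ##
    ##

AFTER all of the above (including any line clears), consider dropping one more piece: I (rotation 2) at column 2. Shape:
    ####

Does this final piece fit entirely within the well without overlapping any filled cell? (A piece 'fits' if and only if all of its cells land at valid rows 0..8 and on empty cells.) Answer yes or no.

Drop 1: I rot2 at col 1 lands with bottom-row=0; cleared 0 line(s) (total 0); column heights now [0 1 1 1 1 0], max=1
Drop 2: L rot3 at col 2 lands with bottom-row=1; cleared 0 line(s) (total 0); column heights now [0 1 4 4 1 0], max=4
Drop 3: O rot2 at col 3 lands with bottom-row=4; cleared 0 line(s) (total 0); column heights now [0 1 4 6 6 0], max=6
Drop 4: L rot1 at col 3 lands with bottom-row=6; cleared 0 line(s) (total 0); column heights now [0 1 4 9 7 0], max=9
Drop 5: O rot2 at col 4 lands with bottom-row=7; cleared 0 line(s) (total 0); column heights now [0 1 4 9 9 9], max=9
Test piece I rot2 at col 2 (width 4): heights before test = [0 1 4 9 9 9]; fits = False

Answer: no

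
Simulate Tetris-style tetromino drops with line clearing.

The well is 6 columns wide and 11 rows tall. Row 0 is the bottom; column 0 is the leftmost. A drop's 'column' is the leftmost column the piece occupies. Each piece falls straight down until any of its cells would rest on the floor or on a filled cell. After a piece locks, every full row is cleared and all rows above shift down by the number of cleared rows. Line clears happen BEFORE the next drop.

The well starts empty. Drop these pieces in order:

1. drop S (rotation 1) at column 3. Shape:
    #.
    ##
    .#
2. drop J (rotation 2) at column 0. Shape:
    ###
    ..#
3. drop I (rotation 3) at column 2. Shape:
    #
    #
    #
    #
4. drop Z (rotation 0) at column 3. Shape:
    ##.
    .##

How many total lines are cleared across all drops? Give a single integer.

Answer: 0

Derivation:
Drop 1: S rot1 at col 3 lands with bottom-row=0; cleared 0 line(s) (total 0); column heights now [0 0 0 3 2 0], max=3
Drop 2: J rot2 at col 0 lands with bottom-row=0; cleared 0 line(s) (total 0); column heights now [2 2 2 3 2 0], max=3
Drop 3: I rot3 at col 2 lands with bottom-row=2; cleared 0 line(s) (total 0); column heights now [2 2 6 3 2 0], max=6
Drop 4: Z rot0 at col 3 lands with bottom-row=2; cleared 0 line(s) (total 0); column heights now [2 2 6 4 4 3], max=6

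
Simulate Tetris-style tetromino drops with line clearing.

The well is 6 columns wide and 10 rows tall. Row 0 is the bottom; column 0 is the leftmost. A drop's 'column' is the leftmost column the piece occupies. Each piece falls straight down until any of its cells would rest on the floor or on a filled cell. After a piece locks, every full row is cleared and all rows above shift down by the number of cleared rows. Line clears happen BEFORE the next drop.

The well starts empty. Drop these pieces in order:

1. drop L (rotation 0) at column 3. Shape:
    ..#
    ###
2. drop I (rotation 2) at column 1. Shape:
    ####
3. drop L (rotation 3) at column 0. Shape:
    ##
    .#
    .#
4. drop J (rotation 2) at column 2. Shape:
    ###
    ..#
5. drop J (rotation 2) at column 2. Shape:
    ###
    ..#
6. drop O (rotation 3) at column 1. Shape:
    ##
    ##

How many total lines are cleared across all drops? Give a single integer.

Drop 1: L rot0 at col 3 lands with bottom-row=0; cleared 0 line(s) (total 0); column heights now [0 0 0 1 1 2], max=2
Drop 2: I rot2 at col 1 lands with bottom-row=1; cleared 0 line(s) (total 0); column heights now [0 2 2 2 2 2], max=2
Drop 3: L rot3 at col 0 lands with bottom-row=2; cleared 0 line(s) (total 0); column heights now [5 5 2 2 2 2], max=5
Drop 4: J rot2 at col 2 lands with bottom-row=2; cleared 0 line(s) (total 0); column heights now [5 5 4 4 4 2], max=5
Drop 5: J rot2 at col 2 lands with bottom-row=4; cleared 0 line(s) (total 0); column heights now [5 5 6 6 6 2], max=6
Drop 6: O rot3 at col 1 lands with bottom-row=6; cleared 0 line(s) (total 0); column heights now [5 8 8 6 6 2], max=8

Answer: 0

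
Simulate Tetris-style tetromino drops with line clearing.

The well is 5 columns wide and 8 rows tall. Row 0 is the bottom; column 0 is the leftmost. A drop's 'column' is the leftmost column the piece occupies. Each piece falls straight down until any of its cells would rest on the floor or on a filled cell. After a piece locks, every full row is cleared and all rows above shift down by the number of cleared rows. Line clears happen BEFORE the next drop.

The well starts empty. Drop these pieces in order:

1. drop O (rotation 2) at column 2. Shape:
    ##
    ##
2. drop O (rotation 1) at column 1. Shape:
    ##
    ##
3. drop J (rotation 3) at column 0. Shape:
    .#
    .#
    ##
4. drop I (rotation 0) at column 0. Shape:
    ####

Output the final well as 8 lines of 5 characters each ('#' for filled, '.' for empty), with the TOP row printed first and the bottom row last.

Answer: ####.
.#...
.#...
##...
.##..
.##..
..##.
..##.

Derivation:
Drop 1: O rot2 at col 2 lands with bottom-row=0; cleared 0 line(s) (total 0); column heights now [0 0 2 2 0], max=2
Drop 2: O rot1 at col 1 lands with bottom-row=2; cleared 0 line(s) (total 0); column heights now [0 4 4 2 0], max=4
Drop 3: J rot3 at col 0 lands with bottom-row=4; cleared 0 line(s) (total 0); column heights now [5 7 4 2 0], max=7
Drop 4: I rot0 at col 0 lands with bottom-row=7; cleared 0 line(s) (total 0); column heights now [8 8 8 8 0], max=8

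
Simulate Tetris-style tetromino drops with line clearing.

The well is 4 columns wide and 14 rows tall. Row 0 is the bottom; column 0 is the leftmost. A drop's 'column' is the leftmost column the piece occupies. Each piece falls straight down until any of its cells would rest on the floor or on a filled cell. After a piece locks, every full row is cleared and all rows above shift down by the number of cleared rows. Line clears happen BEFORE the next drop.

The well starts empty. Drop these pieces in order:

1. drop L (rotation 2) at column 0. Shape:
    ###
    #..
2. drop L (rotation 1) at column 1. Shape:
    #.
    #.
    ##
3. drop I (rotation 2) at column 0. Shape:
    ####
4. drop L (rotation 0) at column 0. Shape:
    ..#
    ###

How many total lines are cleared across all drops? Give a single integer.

Drop 1: L rot2 at col 0 lands with bottom-row=0; cleared 0 line(s) (total 0); column heights now [2 2 2 0], max=2
Drop 2: L rot1 at col 1 lands with bottom-row=2; cleared 0 line(s) (total 0); column heights now [2 5 3 0], max=5
Drop 3: I rot2 at col 0 lands with bottom-row=5; cleared 1 line(s) (total 1); column heights now [2 5 3 0], max=5
Drop 4: L rot0 at col 0 lands with bottom-row=5; cleared 0 line(s) (total 1); column heights now [6 6 7 0], max=7

Answer: 1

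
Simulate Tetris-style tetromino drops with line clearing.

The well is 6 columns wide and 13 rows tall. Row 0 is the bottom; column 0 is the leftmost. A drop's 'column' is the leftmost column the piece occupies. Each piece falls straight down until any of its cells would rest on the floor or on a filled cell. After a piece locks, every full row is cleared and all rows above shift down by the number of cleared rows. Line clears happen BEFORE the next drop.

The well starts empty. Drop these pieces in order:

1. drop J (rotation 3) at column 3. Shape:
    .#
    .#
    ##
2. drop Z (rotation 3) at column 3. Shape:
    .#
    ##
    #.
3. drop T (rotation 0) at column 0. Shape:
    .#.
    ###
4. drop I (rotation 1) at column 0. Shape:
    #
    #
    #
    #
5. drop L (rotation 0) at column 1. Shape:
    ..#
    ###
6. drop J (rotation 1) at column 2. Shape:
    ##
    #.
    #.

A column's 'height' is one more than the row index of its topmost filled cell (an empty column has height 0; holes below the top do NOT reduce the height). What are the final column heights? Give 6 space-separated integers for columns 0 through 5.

Drop 1: J rot3 at col 3 lands with bottom-row=0; cleared 0 line(s) (total 0); column heights now [0 0 0 1 3 0], max=3
Drop 2: Z rot3 at col 3 lands with bottom-row=2; cleared 0 line(s) (total 0); column heights now [0 0 0 4 5 0], max=5
Drop 3: T rot0 at col 0 lands with bottom-row=0; cleared 0 line(s) (total 0); column heights now [1 2 1 4 5 0], max=5
Drop 4: I rot1 at col 0 lands with bottom-row=1; cleared 0 line(s) (total 0); column heights now [5 2 1 4 5 0], max=5
Drop 5: L rot0 at col 1 lands with bottom-row=4; cleared 0 line(s) (total 0); column heights now [5 5 5 6 5 0], max=6
Drop 6: J rot1 at col 2 lands with bottom-row=5; cleared 0 line(s) (total 0); column heights now [5 5 8 8 5 0], max=8

Answer: 5 5 8 8 5 0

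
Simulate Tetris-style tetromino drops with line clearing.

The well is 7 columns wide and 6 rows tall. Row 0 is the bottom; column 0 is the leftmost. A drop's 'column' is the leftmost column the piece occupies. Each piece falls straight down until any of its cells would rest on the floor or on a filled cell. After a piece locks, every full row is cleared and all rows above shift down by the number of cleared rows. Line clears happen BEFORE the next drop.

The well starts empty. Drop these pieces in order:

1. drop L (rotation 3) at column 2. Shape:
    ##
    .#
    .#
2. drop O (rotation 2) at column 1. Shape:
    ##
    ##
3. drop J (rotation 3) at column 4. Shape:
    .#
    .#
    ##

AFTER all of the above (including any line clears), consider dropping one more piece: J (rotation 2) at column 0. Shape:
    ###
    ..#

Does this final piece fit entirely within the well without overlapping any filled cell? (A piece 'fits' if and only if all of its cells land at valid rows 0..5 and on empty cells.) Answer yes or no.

Answer: no

Derivation:
Drop 1: L rot3 at col 2 lands with bottom-row=0; cleared 0 line(s) (total 0); column heights now [0 0 3 3 0 0 0], max=3
Drop 2: O rot2 at col 1 lands with bottom-row=3; cleared 0 line(s) (total 0); column heights now [0 5 5 3 0 0 0], max=5
Drop 3: J rot3 at col 4 lands with bottom-row=0; cleared 0 line(s) (total 0); column heights now [0 5 5 3 1 3 0], max=5
Test piece J rot2 at col 0 (width 3): heights before test = [0 5 5 3 1 3 0]; fits = False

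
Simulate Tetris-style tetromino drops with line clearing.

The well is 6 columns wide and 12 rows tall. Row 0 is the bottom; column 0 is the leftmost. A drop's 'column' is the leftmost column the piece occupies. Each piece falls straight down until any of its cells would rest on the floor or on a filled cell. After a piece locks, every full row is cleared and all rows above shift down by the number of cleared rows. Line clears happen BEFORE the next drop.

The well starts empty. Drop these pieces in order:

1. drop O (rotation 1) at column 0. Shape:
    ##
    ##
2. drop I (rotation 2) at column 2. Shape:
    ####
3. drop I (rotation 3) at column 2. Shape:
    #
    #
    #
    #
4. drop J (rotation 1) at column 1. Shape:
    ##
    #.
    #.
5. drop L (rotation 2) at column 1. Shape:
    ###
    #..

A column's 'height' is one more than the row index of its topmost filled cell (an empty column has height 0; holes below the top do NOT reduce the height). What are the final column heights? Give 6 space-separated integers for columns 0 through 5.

Answer: 1 7 7 7 0 0

Derivation:
Drop 1: O rot1 at col 0 lands with bottom-row=0; cleared 0 line(s) (total 0); column heights now [2 2 0 0 0 0], max=2
Drop 2: I rot2 at col 2 lands with bottom-row=0; cleared 1 line(s) (total 1); column heights now [1 1 0 0 0 0], max=1
Drop 3: I rot3 at col 2 lands with bottom-row=0; cleared 0 line(s) (total 1); column heights now [1 1 4 0 0 0], max=4
Drop 4: J rot1 at col 1 lands with bottom-row=2; cleared 0 line(s) (total 1); column heights now [1 5 5 0 0 0], max=5
Drop 5: L rot2 at col 1 lands with bottom-row=5; cleared 0 line(s) (total 1); column heights now [1 7 7 7 0 0], max=7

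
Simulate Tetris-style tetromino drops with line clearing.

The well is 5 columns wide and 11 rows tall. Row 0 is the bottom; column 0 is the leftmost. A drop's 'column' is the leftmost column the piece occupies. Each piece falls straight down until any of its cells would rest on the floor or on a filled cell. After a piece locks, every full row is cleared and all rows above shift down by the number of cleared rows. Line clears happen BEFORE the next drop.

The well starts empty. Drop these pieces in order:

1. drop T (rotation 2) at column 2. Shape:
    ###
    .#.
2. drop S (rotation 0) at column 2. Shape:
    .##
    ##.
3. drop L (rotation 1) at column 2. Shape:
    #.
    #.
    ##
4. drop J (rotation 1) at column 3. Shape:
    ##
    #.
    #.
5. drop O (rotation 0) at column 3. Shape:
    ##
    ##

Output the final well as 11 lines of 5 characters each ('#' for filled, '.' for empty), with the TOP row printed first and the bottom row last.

Answer: .....
...##
...##
...##
..##.
..##.
..##.
...##
..##.
..###
...#.

Derivation:
Drop 1: T rot2 at col 2 lands with bottom-row=0; cleared 0 line(s) (total 0); column heights now [0 0 2 2 2], max=2
Drop 2: S rot0 at col 2 lands with bottom-row=2; cleared 0 line(s) (total 0); column heights now [0 0 3 4 4], max=4
Drop 3: L rot1 at col 2 lands with bottom-row=4; cleared 0 line(s) (total 0); column heights now [0 0 7 5 4], max=7
Drop 4: J rot1 at col 3 lands with bottom-row=5; cleared 0 line(s) (total 0); column heights now [0 0 7 8 8], max=8
Drop 5: O rot0 at col 3 lands with bottom-row=8; cleared 0 line(s) (total 0); column heights now [0 0 7 10 10], max=10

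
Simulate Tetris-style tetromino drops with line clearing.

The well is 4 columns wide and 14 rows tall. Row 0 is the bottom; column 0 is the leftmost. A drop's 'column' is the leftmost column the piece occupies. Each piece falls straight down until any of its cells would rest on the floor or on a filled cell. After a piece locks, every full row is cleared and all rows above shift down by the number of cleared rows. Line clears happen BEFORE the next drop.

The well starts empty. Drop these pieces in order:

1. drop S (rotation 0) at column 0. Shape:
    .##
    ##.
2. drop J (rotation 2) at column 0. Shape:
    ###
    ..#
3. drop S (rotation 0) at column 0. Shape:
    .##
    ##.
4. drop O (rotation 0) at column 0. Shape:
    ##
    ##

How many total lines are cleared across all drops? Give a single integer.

Drop 1: S rot0 at col 0 lands with bottom-row=0; cleared 0 line(s) (total 0); column heights now [1 2 2 0], max=2
Drop 2: J rot2 at col 0 lands with bottom-row=2; cleared 0 line(s) (total 0); column heights now [4 4 4 0], max=4
Drop 3: S rot0 at col 0 lands with bottom-row=4; cleared 0 line(s) (total 0); column heights now [5 6 6 0], max=6
Drop 4: O rot0 at col 0 lands with bottom-row=6; cleared 0 line(s) (total 0); column heights now [8 8 6 0], max=8

Answer: 0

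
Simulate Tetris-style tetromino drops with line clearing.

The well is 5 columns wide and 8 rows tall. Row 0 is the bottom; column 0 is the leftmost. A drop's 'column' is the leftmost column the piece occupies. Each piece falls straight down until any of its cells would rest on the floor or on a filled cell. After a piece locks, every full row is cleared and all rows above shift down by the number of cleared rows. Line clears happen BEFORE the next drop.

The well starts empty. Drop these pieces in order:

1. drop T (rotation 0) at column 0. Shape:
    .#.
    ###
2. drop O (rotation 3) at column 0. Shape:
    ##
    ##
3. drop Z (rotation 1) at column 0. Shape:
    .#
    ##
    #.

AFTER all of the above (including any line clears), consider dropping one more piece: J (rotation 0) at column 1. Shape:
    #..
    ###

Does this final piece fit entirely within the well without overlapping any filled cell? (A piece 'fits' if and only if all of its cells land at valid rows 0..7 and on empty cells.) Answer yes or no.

Drop 1: T rot0 at col 0 lands with bottom-row=0; cleared 0 line(s) (total 0); column heights now [1 2 1 0 0], max=2
Drop 2: O rot3 at col 0 lands with bottom-row=2; cleared 0 line(s) (total 0); column heights now [4 4 1 0 0], max=4
Drop 3: Z rot1 at col 0 lands with bottom-row=4; cleared 0 line(s) (total 0); column heights now [6 7 1 0 0], max=7
Test piece J rot0 at col 1 (width 3): heights before test = [6 7 1 0 0]; fits = False

Answer: no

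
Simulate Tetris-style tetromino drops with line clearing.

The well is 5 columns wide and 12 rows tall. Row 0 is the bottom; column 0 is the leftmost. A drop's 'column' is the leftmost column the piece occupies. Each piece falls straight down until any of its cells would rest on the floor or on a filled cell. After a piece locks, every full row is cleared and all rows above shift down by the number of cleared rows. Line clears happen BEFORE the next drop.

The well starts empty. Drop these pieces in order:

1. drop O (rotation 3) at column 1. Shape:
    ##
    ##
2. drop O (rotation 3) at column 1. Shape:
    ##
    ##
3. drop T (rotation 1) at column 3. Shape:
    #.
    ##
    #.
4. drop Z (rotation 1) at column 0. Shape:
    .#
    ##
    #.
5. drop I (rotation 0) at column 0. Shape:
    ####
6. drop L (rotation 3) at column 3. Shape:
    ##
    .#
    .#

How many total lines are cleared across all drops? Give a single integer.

Drop 1: O rot3 at col 1 lands with bottom-row=0; cleared 0 line(s) (total 0); column heights now [0 2 2 0 0], max=2
Drop 2: O rot3 at col 1 lands with bottom-row=2; cleared 0 line(s) (total 0); column heights now [0 4 4 0 0], max=4
Drop 3: T rot1 at col 3 lands with bottom-row=0; cleared 0 line(s) (total 0); column heights now [0 4 4 3 2], max=4
Drop 4: Z rot1 at col 0 lands with bottom-row=3; cleared 0 line(s) (total 0); column heights now [5 6 4 3 2], max=6
Drop 5: I rot0 at col 0 lands with bottom-row=6; cleared 0 line(s) (total 0); column heights now [7 7 7 7 2], max=7
Drop 6: L rot3 at col 3 lands with bottom-row=5; cleared 1 line(s) (total 1); column heights now [5 6 4 7 7], max=7

Answer: 1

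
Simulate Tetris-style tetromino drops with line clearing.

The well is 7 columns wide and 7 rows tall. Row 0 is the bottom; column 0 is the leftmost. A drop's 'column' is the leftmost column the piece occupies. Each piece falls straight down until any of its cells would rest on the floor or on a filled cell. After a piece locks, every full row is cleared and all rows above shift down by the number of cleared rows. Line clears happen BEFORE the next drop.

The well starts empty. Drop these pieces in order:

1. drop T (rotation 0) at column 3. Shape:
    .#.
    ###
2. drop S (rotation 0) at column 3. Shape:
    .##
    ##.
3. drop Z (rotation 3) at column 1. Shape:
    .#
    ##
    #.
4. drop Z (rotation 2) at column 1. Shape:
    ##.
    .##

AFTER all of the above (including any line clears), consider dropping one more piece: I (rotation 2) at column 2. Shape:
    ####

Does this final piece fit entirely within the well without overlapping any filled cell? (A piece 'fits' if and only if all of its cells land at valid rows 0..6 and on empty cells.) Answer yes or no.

Drop 1: T rot0 at col 3 lands with bottom-row=0; cleared 0 line(s) (total 0); column heights now [0 0 0 1 2 1 0], max=2
Drop 2: S rot0 at col 3 lands with bottom-row=2; cleared 0 line(s) (total 0); column heights now [0 0 0 3 4 4 0], max=4
Drop 3: Z rot3 at col 1 lands with bottom-row=0; cleared 0 line(s) (total 0); column heights now [0 2 3 3 4 4 0], max=4
Drop 4: Z rot2 at col 1 lands with bottom-row=3; cleared 0 line(s) (total 0); column heights now [0 5 5 4 4 4 0], max=5
Test piece I rot2 at col 2 (width 4): heights before test = [0 5 5 4 4 4 0]; fits = True

Answer: yes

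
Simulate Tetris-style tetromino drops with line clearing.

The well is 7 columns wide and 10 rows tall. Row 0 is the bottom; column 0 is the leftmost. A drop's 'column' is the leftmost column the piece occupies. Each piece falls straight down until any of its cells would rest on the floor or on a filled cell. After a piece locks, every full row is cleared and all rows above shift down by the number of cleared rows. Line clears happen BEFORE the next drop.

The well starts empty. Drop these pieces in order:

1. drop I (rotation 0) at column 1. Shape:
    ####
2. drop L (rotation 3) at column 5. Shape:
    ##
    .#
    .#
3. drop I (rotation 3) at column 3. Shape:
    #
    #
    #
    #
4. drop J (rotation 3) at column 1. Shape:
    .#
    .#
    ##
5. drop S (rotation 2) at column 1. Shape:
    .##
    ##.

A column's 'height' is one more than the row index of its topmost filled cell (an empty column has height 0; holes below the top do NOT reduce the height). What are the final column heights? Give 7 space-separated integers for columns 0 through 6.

Drop 1: I rot0 at col 1 lands with bottom-row=0; cleared 0 line(s) (total 0); column heights now [0 1 1 1 1 0 0], max=1
Drop 2: L rot3 at col 5 lands with bottom-row=0; cleared 0 line(s) (total 0); column heights now [0 1 1 1 1 3 3], max=3
Drop 3: I rot3 at col 3 lands with bottom-row=1; cleared 0 line(s) (total 0); column heights now [0 1 1 5 1 3 3], max=5
Drop 4: J rot3 at col 1 lands with bottom-row=1; cleared 0 line(s) (total 0); column heights now [0 2 4 5 1 3 3], max=5
Drop 5: S rot2 at col 1 lands with bottom-row=4; cleared 0 line(s) (total 0); column heights now [0 5 6 6 1 3 3], max=6

Answer: 0 5 6 6 1 3 3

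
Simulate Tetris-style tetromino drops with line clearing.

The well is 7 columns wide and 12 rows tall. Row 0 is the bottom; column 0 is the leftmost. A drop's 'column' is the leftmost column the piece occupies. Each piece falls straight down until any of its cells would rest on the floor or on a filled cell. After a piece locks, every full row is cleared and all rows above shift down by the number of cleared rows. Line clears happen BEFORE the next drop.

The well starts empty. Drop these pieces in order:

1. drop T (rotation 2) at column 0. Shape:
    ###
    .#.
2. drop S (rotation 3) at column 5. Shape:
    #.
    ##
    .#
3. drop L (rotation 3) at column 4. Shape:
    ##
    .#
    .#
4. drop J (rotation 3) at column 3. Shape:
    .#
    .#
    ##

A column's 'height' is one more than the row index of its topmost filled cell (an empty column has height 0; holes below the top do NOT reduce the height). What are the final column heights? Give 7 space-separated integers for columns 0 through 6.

Answer: 2 2 2 7 9 6 2

Derivation:
Drop 1: T rot2 at col 0 lands with bottom-row=0; cleared 0 line(s) (total 0); column heights now [2 2 2 0 0 0 0], max=2
Drop 2: S rot3 at col 5 lands with bottom-row=0; cleared 0 line(s) (total 0); column heights now [2 2 2 0 0 3 2], max=3
Drop 3: L rot3 at col 4 lands with bottom-row=3; cleared 0 line(s) (total 0); column heights now [2 2 2 0 6 6 2], max=6
Drop 4: J rot3 at col 3 lands with bottom-row=6; cleared 0 line(s) (total 0); column heights now [2 2 2 7 9 6 2], max=9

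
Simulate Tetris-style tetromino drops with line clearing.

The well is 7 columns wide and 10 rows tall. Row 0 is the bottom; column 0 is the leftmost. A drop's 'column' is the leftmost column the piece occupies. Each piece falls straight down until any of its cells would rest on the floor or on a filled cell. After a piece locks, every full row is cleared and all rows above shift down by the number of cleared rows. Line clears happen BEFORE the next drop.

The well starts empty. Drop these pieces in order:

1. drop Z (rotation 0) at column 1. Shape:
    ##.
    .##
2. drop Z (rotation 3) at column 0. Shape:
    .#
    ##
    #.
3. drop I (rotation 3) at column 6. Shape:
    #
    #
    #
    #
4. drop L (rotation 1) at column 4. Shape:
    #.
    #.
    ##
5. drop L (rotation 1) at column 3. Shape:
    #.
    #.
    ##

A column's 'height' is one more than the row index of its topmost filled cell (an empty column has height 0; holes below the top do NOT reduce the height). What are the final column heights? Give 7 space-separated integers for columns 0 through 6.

Drop 1: Z rot0 at col 1 lands with bottom-row=0; cleared 0 line(s) (total 0); column heights now [0 2 2 1 0 0 0], max=2
Drop 2: Z rot3 at col 0 lands with bottom-row=1; cleared 0 line(s) (total 0); column heights now [3 4 2 1 0 0 0], max=4
Drop 3: I rot3 at col 6 lands with bottom-row=0; cleared 0 line(s) (total 0); column heights now [3 4 2 1 0 0 4], max=4
Drop 4: L rot1 at col 4 lands with bottom-row=0; cleared 0 line(s) (total 0); column heights now [3 4 2 1 3 1 4], max=4
Drop 5: L rot1 at col 3 lands with bottom-row=3; cleared 0 line(s) (total 0); column heights now [3 4 2 6 4 1 4], max=6

Answer: 3 4 2 6 4 1 4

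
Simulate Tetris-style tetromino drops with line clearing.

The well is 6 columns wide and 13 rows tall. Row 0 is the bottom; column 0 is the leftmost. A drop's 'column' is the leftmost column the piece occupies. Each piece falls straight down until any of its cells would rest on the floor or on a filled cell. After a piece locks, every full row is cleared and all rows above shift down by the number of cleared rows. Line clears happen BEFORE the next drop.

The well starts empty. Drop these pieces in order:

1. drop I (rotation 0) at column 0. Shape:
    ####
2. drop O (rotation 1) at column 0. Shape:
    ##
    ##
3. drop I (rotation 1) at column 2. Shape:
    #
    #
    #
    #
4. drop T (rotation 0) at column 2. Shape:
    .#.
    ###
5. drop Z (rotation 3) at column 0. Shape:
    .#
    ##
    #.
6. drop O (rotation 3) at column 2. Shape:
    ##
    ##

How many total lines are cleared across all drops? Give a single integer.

Drop 1: I rot0 at col 0 lands with bottom-row=0; cleared 0 line(s) (total 0); column heights now [1 1 1 1 0 0], max=1
Drop 2: O rot1 at col 0 lands with bottom-row=1; cleared 0 line(s) (total 0); column heights now [3 3 1 1 0 0], max=3
Drop 3: I rot1 at col 2 lands with bottom-row=1; cleared 0 line(s) (total 0); column heights now [3 3 5 1 0 0], max=5
Drop 4: T rot0 at col 2 lands with bottom-row=5; cleared 0 line(s) (total 0); column heights now [3 3 6 7 6 0], max=7
Drop 5: Z rot3 at col 0 lands with bottom-row=3; cleared 0 line(s) (total 0); column heights now [5 6 6 7 6 0], max=7
Drop 6: O rot3 at col 2 lands with bottom-row=7; cleared 0 line(s) (total 0); column heights now [5 6 9 9 6 0], max=9

Answer: 0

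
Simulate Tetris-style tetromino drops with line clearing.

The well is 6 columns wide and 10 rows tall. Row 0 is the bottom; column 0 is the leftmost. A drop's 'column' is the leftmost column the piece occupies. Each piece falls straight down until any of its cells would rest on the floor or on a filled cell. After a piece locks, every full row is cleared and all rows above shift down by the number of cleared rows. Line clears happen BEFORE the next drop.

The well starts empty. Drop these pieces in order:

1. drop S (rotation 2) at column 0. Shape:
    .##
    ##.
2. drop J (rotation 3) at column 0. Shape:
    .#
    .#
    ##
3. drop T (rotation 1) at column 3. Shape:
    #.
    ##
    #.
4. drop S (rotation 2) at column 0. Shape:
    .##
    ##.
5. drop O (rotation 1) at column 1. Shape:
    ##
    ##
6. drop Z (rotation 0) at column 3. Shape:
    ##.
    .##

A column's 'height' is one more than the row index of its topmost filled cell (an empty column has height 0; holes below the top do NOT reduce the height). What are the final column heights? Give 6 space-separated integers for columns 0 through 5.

Drop 1: S rot2 at col 0 lands with bottom-row=0; cleared 0 line(s) (total 0); column heights now [1 2 2 0 0 0], max=2
Drop 2: J rot3 at col 0 lands with bottom-row=2; cleared 0 line(s) (total 0); column heights now [3 5 2 0 0 0], max=5
Drop 3: T rot1 at col 3 lands with bottom-row=0; cleared 0 line(s) (total 0); column heights now [3 5 2 3 2 0], max=5
Drop 4: S rot2 at col 0 lands with bottom-row=5; cleared 0 line(s) (total 0); column heights now [6 7 7 3 2 0], max=7
Drop 5: O rot1 at col 1 lands with bottom-row=7; cleared 0 line(s) (total 0); column heights now [6 9 9 3 2 0], max=9
Drop 6: Z rot0 at col 3 lands with bottom-row=2; cleared 0 line(s) (total 0); column heights now [6 9 9 4 4 3], max=9

Answer: 6 9 9 4 4 3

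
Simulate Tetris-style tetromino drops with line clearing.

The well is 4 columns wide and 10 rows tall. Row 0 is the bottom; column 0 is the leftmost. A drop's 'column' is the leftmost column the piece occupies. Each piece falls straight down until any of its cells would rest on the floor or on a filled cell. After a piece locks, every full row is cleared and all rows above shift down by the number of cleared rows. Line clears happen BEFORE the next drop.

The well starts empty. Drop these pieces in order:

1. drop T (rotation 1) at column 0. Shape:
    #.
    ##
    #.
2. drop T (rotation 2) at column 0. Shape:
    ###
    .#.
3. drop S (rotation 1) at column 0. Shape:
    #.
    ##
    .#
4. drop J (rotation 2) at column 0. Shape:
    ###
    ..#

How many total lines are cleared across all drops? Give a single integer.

Answer: 0

Derivation:
Drop 1: T rot1 at col 0 lands with bottom-row=0; cleared 0 line(s) (total 0); column heights now [3 2 0 0], max=3
Drop 2: T rot2 at col 0 lands with bottom-row=2; cleared 0 line(s) (total 0); column heights now [4 4 4 0], max=4
Drop 3: S rot1 at col 0 lands with bottom-row=4; cleared 0 line(s) (total 0); column heights now [7 6 4 0], max=7
Drop 4: J rot2 at col 0 lands with bottom-row=6; cleared 0 line(s) (total 0); column heights now [8 8 8 0], max=8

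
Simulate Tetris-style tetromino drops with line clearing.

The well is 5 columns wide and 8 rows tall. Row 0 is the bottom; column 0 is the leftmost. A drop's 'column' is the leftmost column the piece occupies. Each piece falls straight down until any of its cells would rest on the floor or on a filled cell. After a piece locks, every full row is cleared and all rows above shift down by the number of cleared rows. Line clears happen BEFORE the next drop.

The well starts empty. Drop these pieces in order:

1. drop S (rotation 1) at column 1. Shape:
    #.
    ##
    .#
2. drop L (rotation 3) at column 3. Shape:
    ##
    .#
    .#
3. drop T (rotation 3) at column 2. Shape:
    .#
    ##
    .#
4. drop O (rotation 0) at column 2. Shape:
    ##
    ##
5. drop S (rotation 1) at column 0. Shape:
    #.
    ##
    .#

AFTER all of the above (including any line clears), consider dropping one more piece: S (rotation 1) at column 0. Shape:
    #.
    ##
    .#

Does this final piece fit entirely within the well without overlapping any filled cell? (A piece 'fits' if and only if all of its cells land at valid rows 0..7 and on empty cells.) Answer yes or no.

Answer: yes

Derivation:
Drop 1: S rot1 at col 1 lands with bottom-row=0; cleared 0 line(s) (total 0); column heights now [0 3 2 0 0], max=3
Drop 2: L rot3 at col 3 lands with bottom-row=0; cleared 0 line(s) (total 0); column heights now [0 3 2 3 3], max=3
Drop 3: T rot3 at col 2 lands with bottom-row=3; cleared 0 line(s) (total 0); column heights now [0 3 5 6 3], max=6
Drop 4: O rot0 at col 2 lands with bottom-row=6; cleared 0 line(s) (total 0); column heights now [0 3 8 8 3], max=8
Drop 5: S rot1 at col 0 lands with bottom-row=3; cleared 0 line(s) (total 0); column heights now [6 5 8 8 3], max=8
Test piece S rot1 at col 0 (width 2): heights before test = [6 5 8 8 3]; fits = True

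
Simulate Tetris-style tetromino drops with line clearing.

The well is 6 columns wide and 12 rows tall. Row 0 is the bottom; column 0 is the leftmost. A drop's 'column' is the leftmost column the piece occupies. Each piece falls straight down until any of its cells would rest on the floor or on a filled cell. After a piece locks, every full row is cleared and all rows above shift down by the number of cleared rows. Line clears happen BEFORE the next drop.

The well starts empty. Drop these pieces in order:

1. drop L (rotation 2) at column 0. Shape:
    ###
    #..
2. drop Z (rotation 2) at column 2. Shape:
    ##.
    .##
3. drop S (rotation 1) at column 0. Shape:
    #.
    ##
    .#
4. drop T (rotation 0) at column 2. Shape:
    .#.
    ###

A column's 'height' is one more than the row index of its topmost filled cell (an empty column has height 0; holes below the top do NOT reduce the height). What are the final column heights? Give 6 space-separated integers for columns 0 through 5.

Drop 1: L rot2 at col 0 lands with bottom-row=0; cleared 0 line(s) (total 0); column heights now [2 2 2 0 0 0], max=2
Drop 2: Z rot2 at col 2 lands with bottom-row=1; cleared 0 line(s) (total 0); column heights now [2 2 3 3 2 0], max=3
Drop 3: S rot1 at col 0 lands with bottom-row=2; cleared 0 line(s) (total 0); column heights now [5 4 3 3 2 0], max=5
Drop 4: T rot0 at col 2 lands with bottom-row=3; cleared 0 line(s) (total 0); column heights now [5 4 4 5 4 0], max=5

Answer: 5 4 4 5 4 0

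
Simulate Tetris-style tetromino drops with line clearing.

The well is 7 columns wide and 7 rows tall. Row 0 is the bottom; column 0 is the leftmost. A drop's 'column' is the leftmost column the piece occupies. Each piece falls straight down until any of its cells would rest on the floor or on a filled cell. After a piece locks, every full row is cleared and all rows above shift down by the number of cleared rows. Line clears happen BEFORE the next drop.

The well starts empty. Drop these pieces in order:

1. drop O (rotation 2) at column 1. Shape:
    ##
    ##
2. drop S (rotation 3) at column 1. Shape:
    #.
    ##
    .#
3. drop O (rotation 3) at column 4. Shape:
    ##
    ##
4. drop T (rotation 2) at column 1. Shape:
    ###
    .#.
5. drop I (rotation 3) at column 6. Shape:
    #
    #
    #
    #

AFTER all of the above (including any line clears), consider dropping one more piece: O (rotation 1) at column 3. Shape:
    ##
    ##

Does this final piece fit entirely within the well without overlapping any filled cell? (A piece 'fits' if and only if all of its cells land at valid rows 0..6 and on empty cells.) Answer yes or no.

Drop 1: O rot2 at col 1 lands with bottom-row=0; cleared 0 line(s) (total 0); column heights now [0 2 2 0 0 0 0], max=2
Drop 2: S rot3 at col 1 lands with bottom-row=2; cleared 0 line(s) (total 0); column heights now [0 5 4 0 0 0 0], max=5
Drop 3: O rot3 at col 4 lands with bottom-row=0; cleared 0 line(s) (total 0); column heights now [0 5 4 0 2 2 0], max=5
Drop 4: T rot2 at col 1 lands with bottom-row=4; cleared 0 line(s) (total 0); column heights now [0 6 6 6 2 2 0], max=6
Drop 5: I rot3 at col 6 lands with bottom-row=0; cleared 0 line(s) (total 0); column heights now [0 6 6 6 2 2 4], max=6
Test piece O rot1 at col 3 (width 2): heights before test = [0 6 6 6 2 2 4]; fits = False

Answer: no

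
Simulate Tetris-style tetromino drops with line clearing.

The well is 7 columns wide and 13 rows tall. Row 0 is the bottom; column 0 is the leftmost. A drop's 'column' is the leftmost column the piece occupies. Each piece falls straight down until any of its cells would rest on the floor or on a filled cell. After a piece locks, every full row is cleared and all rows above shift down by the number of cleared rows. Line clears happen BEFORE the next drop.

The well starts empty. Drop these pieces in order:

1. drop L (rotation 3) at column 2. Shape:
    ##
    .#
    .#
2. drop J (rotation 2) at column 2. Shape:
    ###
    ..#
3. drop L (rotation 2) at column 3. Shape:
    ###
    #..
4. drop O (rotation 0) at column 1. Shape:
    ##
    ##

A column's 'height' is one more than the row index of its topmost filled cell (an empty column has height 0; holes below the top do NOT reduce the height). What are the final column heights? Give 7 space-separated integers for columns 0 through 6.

Answer: 0 6 6 6 6 6 0

Derivation:
Drop 1: L rot3 at col 2 lands with bottom-row=0; cleared 0 line(s) (total 0); column heights now [0 0 3 3 0 0 0], max=3
Drop 2: J rot2 at col 2 lands with bottom-row=2; cleared 0 line(s) (total 0); column heights now [0 0 4 4 4 0 0], max=4
Drop 3: L rot2 at col 3 lands with bottom-row=4; cleared 0 line(s) (total 0); column heights now [0 0 4 6 6 6 0], max=6
Drop 4: O rot0 at col 1 lands with bottom-row=4; cleared 0 line(s) (total 0); column heights now [0 6 6 6 6 6 0], max=6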